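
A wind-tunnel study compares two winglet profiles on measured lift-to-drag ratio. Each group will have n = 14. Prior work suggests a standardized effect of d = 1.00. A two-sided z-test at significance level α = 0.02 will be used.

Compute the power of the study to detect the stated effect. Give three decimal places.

Noncentrality parameter: δ = d·√(n/2) = 1.00 × √(14/2) = 2.6458
Critical value for a two-sided test at α = 0.02: z_{α/2} = 2.326.
Power = Φ(δ − 2.326) + Φ(−δ − 2.326) = Φ(0.319) + Φ(-4.972) = 0.6253 + 0.0000 = 0.6253.

Power ≈ 0.625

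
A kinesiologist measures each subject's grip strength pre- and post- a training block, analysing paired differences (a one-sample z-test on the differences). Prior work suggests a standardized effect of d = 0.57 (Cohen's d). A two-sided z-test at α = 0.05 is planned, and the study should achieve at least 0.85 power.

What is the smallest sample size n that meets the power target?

Set Φ(δ − 1.960) = 0.85; then δ − 1.960 = Φ⁻¹(0.85) = 1.036, giving δ = 2.996.
(For δ > 0 the lower-tail rejection region contributes negligibly to power, so the one-term inversion is standard.)
δ = d·√n ⇒ n = (δ/d)² = (2.996 / 0.57)² = 27.63.
Round up to the next whole unit.

n = 28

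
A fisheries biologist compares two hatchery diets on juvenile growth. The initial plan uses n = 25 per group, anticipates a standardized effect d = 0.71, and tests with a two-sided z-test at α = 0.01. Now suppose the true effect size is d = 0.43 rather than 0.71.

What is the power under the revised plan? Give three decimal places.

Power ≈ 0.146

With d = 0.43: δ = d·√(n/2) = 0.43 × √(25/2) = 1.5203. Critical value z_{0.005} = 2.576.
Revised power = Φ(δ − 2.576) + Φ(−δ − 2.576) = Φ(-1.056) + Φ(-4.096) = 0.1456 + 0.0000 = 0.1456.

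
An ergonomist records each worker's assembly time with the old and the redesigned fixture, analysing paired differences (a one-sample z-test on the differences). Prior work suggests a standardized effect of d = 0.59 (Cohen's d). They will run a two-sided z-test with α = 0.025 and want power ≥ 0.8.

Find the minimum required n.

For power 0.8 need Φ(δ − z_{0.0125}) = 0.8, so δ = z_{0.0125} + z_{0.20} = 2.241 + 0.842 = 3.083.
(The Φ(−δ − z_{α/2}) term is vanishingly small for δ > 0 and is dropped in the standard sample-size formula.)
δ = d·√n ⇒ n = (δ/d)² = (3.083 / 0.59)² = 27.31.
Rounding up, n = 28.

n = 28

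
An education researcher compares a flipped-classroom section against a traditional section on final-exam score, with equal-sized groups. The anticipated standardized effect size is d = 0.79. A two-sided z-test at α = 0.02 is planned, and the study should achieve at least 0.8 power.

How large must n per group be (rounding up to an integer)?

Set Φ(δ − 2.326) = 0.8; then δ − 2.326 = Φ⁻¹(0.8) = 0.842, giving δ = 3.168.
(Ignoring the negligible lower-tail rejection probability gives the usual closed-form inversion.)
δ = d·√(n/2) ⇒ n = 2(δ/d)² = 2 × (3.168 / 0.79)² = 32.16.
Rounding up, n = 33 per group.

n = 33 per group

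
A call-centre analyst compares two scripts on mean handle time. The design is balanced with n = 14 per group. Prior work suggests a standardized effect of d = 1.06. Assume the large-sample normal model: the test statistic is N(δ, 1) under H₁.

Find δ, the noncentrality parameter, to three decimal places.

The noncentrality parameter scales effect size by the design's sample-size factor: δ = d·√(n/2) = 1.06 × √(14/2) = 2.8045

δ ≈ 2.804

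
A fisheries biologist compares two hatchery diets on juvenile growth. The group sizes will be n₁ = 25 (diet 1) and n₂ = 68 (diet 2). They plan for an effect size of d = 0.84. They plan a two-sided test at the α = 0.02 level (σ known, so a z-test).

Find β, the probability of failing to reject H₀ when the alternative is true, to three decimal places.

Noncentrality parameter: δ = d / √(1/n₁ + 1/n₂) = 0.84 / √(1/25 + 1/68) = 3.5914
Critical value for a two-sided test at α = 0.02: z_{α/2} = 2.326.
Power = Φ(δ − 2.326) + Φ(−δ − 2.326) = Φ(1.265) + Φ(-5.918) = 0.8971 + 0.0000 = 0.8971.
Type II error: β = 1 − power = 1 − 0.8971 = 0.1029.

β ≈ 0.103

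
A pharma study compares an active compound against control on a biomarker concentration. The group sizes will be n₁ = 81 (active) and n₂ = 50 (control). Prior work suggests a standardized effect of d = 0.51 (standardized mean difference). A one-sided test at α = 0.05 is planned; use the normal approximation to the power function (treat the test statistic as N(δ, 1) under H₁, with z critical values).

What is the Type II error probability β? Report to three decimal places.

β ≈ 0.117

Noncentrality parameter: λ = d / √(1/n₁ + 1/n₂) = 0.51 / √(1/81 + 1/50) = 2.8357
One-sided α = 0.05 → critical value z_{0.05} = 1.645.
Power = P(Z > 1.645 − λ) = Φ(1.191) = 0.8831.
Type II error: β = 1 − power = 1 − 0.8831 = 0.1169.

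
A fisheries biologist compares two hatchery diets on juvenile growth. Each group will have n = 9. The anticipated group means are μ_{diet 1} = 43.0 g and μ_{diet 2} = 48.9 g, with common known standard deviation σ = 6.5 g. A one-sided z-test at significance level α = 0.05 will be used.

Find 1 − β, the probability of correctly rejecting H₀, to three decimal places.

Standardized effect: d = |μ_{diet 1} − μ_{diet 2}| / σ = |43.0 − 48.9| / 6.5 = 0.9077
Noncentrality parameter: δ = d·√(n/2) = 0.9077 × √(9/2) = 1.9255
Critical value for a one-sided test at α = 0.05: z_α = 1.645.
Power = Φ(δ − 1.645) = Φ(0.281) = 0.6105.

Power ≈ 0.611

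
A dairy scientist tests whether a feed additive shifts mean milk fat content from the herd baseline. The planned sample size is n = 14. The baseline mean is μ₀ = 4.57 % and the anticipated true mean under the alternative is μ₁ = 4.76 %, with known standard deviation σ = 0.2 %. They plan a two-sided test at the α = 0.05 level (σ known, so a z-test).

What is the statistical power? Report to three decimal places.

Power ≈ 0.945

Standardized effect: d = |μ₁ − μ₀| / σ = |4.76 − 4.57| / 0.2 = 0.9500
Noncentrality parameter: δ = d·√n = 0.9500 × √14 = 3.5546
Two-sided α = 0.05 → critical value z_{0.025} = 1.960.
Power = Φ(δ − 1.960) + Φ(−δ − 1.960) = Φ(1.595) + Φ(-5.515) = 0.9446 + 0.0000 = 0.9446.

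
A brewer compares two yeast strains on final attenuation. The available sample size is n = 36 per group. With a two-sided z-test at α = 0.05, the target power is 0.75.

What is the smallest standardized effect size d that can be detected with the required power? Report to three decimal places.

d ≈ 0.621

Required noncentrality: δ = z_{0.025} + z_{0.25} = 1.960 + 0.674 = 2.634.
(The second rejection-region term Φ(−δ − z_{α/2}) is negligible and dropped.)
δ = d·√(n/2) ⇒ d = δ/√(n/2) = 2.634/√(36/2) = 0.6209.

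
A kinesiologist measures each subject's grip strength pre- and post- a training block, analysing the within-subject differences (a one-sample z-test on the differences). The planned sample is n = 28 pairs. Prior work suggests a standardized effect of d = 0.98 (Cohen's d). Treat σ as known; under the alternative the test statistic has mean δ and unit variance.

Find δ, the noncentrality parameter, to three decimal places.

The noncentrality parameter scales effect size by the design's sample-size factor: δ = d·√n = 0.98 × √28 = 5.1857

δ ≈ 5.186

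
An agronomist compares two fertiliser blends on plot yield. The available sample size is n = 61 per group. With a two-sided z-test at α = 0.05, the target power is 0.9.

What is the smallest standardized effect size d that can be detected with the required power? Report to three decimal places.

Required noncentrality: δ = z_{0.025} + z_{0.10} = 1.960 + 1.282 = 3.242.
(The second rejection-region term Φ(−δ − z_{α/2}) is negligible and dropped.)
δ = d·√(n/2) ⇒ d = δ/√(n/2) = 3.242/√(61/2) = 0.5869.

d ≈ 0.587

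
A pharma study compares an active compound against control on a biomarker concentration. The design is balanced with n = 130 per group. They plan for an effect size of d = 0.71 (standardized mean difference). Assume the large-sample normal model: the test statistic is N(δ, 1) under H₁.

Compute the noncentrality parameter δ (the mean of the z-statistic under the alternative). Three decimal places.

The noncentrality parameter scales effect size by the design's sample-size factor: δ = d·√(n/2) = 0.71 × √(130/2) = 5.7242

δ ≈ 5.724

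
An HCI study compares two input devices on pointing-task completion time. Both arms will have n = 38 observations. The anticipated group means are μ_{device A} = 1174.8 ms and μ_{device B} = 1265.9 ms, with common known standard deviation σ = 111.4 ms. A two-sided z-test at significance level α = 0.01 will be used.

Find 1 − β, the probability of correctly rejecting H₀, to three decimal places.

Power ≈ 0.839

Standardized effect: d = |μ_{device A} − μ_{device B}| / σ = |1174.8 − 1265.9| / 111.4 = 0.8178
Noncentrality parameter: δ = d·√(n/2) = 0.8178 × √(38/2) = 3.5646
Two-sided α = 0.01 → critical value z_{0.005} = 2.576.
Power = Φ(δ − 2.576) + Φ(−δ − 2.576) = Φ(0.989) + Φ(-6.140) = 0.8386 + 0.0000 = 0.8386.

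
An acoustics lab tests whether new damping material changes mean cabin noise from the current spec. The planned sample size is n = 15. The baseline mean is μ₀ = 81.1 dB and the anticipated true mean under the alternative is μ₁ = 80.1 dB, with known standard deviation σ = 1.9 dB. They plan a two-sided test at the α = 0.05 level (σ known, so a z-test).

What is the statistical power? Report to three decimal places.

Standardized effect: d = |μ₁ − μ₀| / σ = |80.1 − 81.1| / 1.9 = 0.5263
Noncentrality parameter: δ = d·√n = 0.5263 × √15 = 2.0384
Critical value for a two-sided test at α = 0.05: z_{α/2} = 1.960.
Power = Φ(δ − 1.960) + Φ(−δ − 1.960) = Φ(0.078) + Φ(-3.998) = 0.5313 + 0.0000 = 0.5313.

Power ≈ 0.531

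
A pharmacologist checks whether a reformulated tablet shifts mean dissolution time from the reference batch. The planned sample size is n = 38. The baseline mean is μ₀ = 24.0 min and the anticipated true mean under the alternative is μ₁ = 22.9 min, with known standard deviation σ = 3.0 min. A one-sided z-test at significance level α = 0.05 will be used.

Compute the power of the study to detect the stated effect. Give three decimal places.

Standardized effect: d = |μ₁ − μ₀| / σ = |22.9 − 24.0| / 3.0 = 0.3667
Noncentrality parameter: δ = d·√n = 0.3667 × √38 = 2.2603
Critical value for a one-sided test at α = 0.05: z_α = 1.645.
Power = Φ(δ − 1.645) = Φ(0.615) = 0.7309.

Power ≈ 0.731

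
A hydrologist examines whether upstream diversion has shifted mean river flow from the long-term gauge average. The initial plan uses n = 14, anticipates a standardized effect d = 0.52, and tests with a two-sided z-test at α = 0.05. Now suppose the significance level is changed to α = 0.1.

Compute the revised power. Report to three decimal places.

δ = d·√n = 0.52 × √14 = 1.9457 (unchanged). New critical value: z_{0.05} = 1.645.
Revised power = Φ(δ − 1.645) + Φ(−δ − 1.645) = Φ(0.301) + Φ(-3.591) = 0.6182 + 0.0002 = 0.6184.

Power ≈ 0.618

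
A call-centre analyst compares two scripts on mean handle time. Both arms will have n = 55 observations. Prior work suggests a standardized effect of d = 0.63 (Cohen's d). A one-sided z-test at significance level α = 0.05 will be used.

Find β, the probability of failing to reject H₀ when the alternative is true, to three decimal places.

Noncentrality parameter: δ = d·√(n/2) = 0.63 × √(55/2) = 3.3037
Critical value for a one-sided test at α = 0.05: z_α = 1.645.
Power = Φ(δ − 1.645) = Φ(1.659) = 0.9514.
Type II error: β = 1 − power = 1 − 0.9514 = 0.0486.

β ≈ 0.049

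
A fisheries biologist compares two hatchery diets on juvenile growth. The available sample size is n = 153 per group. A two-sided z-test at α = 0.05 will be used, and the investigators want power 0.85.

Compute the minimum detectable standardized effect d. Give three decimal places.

d ≈ 0.343

Required noncentrality: δ = z_{0.025} + z_{0.15} = 1.960 + 1.036 = 2.996.
(Lower-tail contribution to power is negligible for δ > 0.)
δ = d·√(n/2) ⇒ d = δ/√(n/2) = 2.996/√(153/2) = 0.3426.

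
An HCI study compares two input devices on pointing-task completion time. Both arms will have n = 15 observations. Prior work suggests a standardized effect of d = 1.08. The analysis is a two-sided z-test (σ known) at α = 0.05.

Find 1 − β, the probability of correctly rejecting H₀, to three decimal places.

Power ≈ 0.841

Noncentrality parameter: δ = d·√(n/2) = 1.08 × √(15/2) = 2.9577
Critical value for a two-sided test at α = 0.05: z_{α/2} = 1.960.
Power = Φ(δ − 1.960) + Φ(−δ − 1.960) = Φ(0.998) + Φ(-4.918) = 0.8408 + 0.0000 = 0.8408.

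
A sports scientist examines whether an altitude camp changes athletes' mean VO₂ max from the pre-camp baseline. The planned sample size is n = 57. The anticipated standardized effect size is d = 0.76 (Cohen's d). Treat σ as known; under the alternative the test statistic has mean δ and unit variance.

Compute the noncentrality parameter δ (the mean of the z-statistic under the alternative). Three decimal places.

The noncentrality parameter scales effect size by the design's sample-size factor: δ = d·√n = 0.76 × √57 = 5.7379

δ ≈ 5.738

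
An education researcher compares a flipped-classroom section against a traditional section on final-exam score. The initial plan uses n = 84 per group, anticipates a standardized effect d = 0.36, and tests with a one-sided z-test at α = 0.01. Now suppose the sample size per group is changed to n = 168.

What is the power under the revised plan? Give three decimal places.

Power ≈ 0.835

With n = 168 per group: δ = d·√(n/2) = 0.36 × √(168/2) = 3.2995. Critical value z_{0.01} = 2.326.
Revised power = P(Z > 2.326 − δ) = Φ(0.973) = 0.8347.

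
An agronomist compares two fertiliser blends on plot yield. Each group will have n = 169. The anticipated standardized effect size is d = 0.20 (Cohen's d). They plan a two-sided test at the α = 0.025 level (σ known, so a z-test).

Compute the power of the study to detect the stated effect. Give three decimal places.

Power ≈ 0.344

Noncentrality parameter: δ = d·√(n/2) = 0.20 × √(169/2) = 1.8385
Two-sided α = 0.025 → critical value z_{0.0125} = 2.241.
Power = Φ(δ − 2.241) + Φ(−δ − 2.241) = Φ(-0.403) + Φ(-4.080) = 0.3435 + 0.0000 = 0.3435.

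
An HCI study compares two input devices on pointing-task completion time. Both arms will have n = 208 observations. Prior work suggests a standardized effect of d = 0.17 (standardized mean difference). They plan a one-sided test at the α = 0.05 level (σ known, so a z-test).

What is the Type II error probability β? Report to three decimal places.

β ≈ 0.465

Noncentrality parameter: δ = d·√(n/2) = 0.17 × √(208/2) = 1.7337
One-sided α = 0.05 → critical value z_{0.05} = 1.645.
Power = Φ(δ − 1.645) = Φ(0.089) = 0.5354.
Type II error: β = 1 − power = 1 − 0.5354 = 0.4646.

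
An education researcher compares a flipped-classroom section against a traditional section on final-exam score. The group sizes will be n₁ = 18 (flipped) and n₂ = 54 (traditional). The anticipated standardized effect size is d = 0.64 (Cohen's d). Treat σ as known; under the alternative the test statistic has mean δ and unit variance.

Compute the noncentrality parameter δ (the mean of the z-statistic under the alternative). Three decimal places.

δ = d / √(1/n₁ + 1/n₂) = 0.64 / √(1/18 + 1/54) = 2.3515

δ ≈ 2.352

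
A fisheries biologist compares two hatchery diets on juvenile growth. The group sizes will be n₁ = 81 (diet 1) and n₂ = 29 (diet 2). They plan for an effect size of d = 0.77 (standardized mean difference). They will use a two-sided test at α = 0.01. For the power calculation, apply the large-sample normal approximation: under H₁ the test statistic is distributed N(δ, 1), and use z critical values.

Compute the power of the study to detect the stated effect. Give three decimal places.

Noncentrality parameter: δ = d / √(1/n₁ + 1/n₂) = 0.77 / √(1/81 + 1/29) = 3.5582
Two-sided α = 0.01 → critical value z_{0.005} = 2.576.
Power = Φ(δ − 2.576) + Φ(−δ − 2.576) = Φ(0.982) + Φ(-6.134) = 0.8371 + 0.0000 = 0.8371.

Power ≈ 0.837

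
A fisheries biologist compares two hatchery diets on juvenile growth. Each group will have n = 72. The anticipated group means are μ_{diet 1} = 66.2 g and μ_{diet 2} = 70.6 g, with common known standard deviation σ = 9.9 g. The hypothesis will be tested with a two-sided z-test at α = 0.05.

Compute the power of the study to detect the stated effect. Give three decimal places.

Standardized effect: d = |μ_{diet 1} − μ_{diet 2}| / σ = |66.2 − 70.6| / 9.9 = 0.4444
Noncentrality parameter: λ = d·√(n/2) = 0.4444 × √(72/2) = 2.6667
Critical value for a two-sided test at α = 0.05: z_{α/2} = 1.960.
Power = Φ(λ − 1.960) + Φ(−λ − 1.960) = Φ(0.707) + Φ(-4.627) = 0.7601 + 0.0000 = 0.7601.

Power ≈ 0.760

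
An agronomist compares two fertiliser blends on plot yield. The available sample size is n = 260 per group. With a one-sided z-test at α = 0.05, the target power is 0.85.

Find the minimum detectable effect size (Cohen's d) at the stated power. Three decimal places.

Required noncentrality: δ = z_{0.05} + z_{0.15} = 1.645 + 1.036 = 2.681.
δ = d·√(n/2) ⇒ d = δ/√(n/2) = 2.681/√(260/2) = 0.2352.

d ≈ 0.235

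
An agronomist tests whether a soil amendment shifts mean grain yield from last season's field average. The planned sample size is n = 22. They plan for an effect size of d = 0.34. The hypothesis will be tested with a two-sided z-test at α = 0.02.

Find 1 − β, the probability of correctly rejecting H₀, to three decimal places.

Noncentrality parameter: δ = d·√n = 0.34 × √22 = 1.5947
Two-sided α = 0.02 → critical value z_{0.01} = 2.326.
Power = Φ(δ − 2.326) + Φ(−δ − 2.326) = Φ(-0.732) + Φ(-3.921) = 0.2322 + 0.0000 = 0.2322.

Power ≈ 0.232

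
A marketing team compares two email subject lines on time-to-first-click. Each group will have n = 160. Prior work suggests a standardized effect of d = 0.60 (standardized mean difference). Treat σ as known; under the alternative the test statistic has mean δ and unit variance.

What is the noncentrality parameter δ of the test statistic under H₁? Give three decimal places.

δ = d·√(n/2) = 0.60 × √(160/2) = 5.3666

δ ≈ 5.367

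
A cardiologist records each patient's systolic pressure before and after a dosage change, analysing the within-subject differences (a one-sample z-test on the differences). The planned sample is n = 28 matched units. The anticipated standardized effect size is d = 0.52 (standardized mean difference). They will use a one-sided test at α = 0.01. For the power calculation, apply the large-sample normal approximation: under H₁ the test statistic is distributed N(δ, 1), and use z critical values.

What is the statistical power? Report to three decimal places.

Power ≈ 0.665

Noncentrality parameter: δ = d·√n = 0.52 × √28 = 2.7516
One-sided α = 0.01 → critical value z_{0.01} = 2.326.
Power = Φ(δ − 2.326) = Φ(0.425) = 0.6647.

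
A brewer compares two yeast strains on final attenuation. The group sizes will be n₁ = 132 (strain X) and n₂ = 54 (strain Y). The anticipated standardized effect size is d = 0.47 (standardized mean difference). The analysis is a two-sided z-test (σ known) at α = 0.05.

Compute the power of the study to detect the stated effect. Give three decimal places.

Power ≈ 0.829

Noncentrality parameter: δ = d / √(1/n₁ + 1/n₂) = 0.47 / √(1/132 + 1/54) = 2.9095
Critical value for a two-sided test at α = 0.05: z_{α/2} = 1.960.
Power = Φ(δ − 1.960) + Φ(−δ − 1.960) = Φ(0.950) + Φ(-4.870) = 0.8288 + 0.0000 = 0.8288.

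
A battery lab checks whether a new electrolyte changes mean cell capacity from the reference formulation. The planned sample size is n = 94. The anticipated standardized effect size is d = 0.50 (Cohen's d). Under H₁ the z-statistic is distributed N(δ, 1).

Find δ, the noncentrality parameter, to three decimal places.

δ ≈ 4.848

δ = d·√n = 0.50 × √94 = 4.8477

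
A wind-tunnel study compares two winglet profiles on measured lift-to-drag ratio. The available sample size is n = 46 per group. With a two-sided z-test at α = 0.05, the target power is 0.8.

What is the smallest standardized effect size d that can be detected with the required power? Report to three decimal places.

Need Φ(δ − 1.960) = 0.8, so δ = 1.960 + 0.842 = 2.802.
(Lower-tail contribution to power is negligible for δ > 0.)
δ = d·√(n/2) ⇒ d = δ/√(n/2) = 2.802/√(46/2) = 0.5842.

d ≈ 0.584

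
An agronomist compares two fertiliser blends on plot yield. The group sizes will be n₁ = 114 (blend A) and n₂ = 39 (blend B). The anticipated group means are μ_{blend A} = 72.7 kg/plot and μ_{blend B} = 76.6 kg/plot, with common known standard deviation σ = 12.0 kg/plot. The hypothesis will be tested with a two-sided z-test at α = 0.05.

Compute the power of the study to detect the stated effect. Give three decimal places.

Power ≈ 0.418

Standardized effect: d = |μ_{blend A} − μ_{blend B}| / σ = |72.7 − 76.6| / 12.0 = 0.3250
Noncentrality parameter: δ = d / √(1/n₁ + 1/n₂) = 0.3250 / √(1/114 + 1/39) = 1.7520
Two-sided α = 0.05 → critical value z_{0.025} = 1.960.
Power = Φ(δ − 1.960) + Φ(−δ − 1.960) = Φ(-0.208) + Φ(-3.712) = 0.4176 + 0.0001 = 0.4177.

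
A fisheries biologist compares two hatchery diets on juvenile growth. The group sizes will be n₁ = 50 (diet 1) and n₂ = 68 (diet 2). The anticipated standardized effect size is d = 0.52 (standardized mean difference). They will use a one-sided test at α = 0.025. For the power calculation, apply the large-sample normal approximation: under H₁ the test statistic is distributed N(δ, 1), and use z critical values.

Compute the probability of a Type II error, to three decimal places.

β ≈ 0.203

Noncentrality parameter: δ = d / √(1/n₁ + 1/n₂) = 0.52 / √(1/50 + 1/68) = 2.7913
Critical value for a one-sided test at α = 0.025: z_α = 1.960.
Power = P(Z > 1.960 − δ) = Φ(0.831) = 0.7971.
Type II error: β = 1 − power = 1 − 0.7971 = 0.2029.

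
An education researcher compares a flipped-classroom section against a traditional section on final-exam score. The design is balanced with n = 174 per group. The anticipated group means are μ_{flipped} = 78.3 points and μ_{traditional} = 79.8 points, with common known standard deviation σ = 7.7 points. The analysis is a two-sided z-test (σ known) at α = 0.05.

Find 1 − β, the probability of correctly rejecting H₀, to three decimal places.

Power ≈ 0.443

Standardized effect: d = |μ_{flipped} − μ_{traditional}| / σ = |78.3 − 79.8| / 7.7 = 0.1948
Noncentrality parameter: λ = d·√(n/2) = 0.1948 × √(174/2) = 1.8170
Critical value for a two-sided test at α = 0.05: z_{α/2} = 1.960.
Power = Φ(λ − 1.960) + Φ(−λ − 1.960) = Φ(-0.143) + Φ(-3.777) = 0.4432 + 0.0001 = 0.4432.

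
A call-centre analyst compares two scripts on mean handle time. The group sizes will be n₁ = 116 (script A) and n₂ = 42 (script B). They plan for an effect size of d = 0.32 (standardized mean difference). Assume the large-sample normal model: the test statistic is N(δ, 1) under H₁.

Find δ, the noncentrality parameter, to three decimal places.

δ ≈ 1.777

The noncentrality parameter scales effect size by the design's sample-size factor: δ = d / √(1/n₁ + 1/n₂) = 0.32 / √(1/116 + 1/42) = 1.7769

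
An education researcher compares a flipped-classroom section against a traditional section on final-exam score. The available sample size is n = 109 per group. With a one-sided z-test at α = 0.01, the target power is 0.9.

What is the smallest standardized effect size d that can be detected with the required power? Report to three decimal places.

d ≈ 0.489

Required noncentrality: δ = z_{0.01} + z_{0.10} = 2.326 + 1.282 = 3.608.
δ = d·√(n/2) ⇒ d = δ/√(n/2) = 3.608/√(109/2) = 0.4887.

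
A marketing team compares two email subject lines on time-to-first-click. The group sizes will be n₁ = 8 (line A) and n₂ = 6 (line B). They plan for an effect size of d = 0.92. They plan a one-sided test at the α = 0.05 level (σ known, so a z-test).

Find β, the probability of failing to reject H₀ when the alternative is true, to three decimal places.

Noncentrality parameter: δ = d / √(1/n₁ + 1/n₂) = 0.92 / √(1/8 + 1/6) = 1.7035
One-sided α = 0.05 → critical value z_{0.05} = 1.645.
Power = P(Z > 1.645 − δ) = Φ(0.059) = 0.5234.
Type II error: β = 1 − power = 1 − 0.5234 = 0.4766.

β ≈ 0.477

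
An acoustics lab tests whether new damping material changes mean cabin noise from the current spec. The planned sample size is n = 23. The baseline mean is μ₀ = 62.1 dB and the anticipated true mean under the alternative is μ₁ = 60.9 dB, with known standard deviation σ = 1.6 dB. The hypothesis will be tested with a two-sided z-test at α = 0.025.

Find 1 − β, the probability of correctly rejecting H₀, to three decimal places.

Standardized effect: d = |μ₁ − μ₀| / σ = |60.9 − 62.1| / 1.6 = 0.7500
Noncentrality parameter: δ = d·√n = 0.7500 × √23 = 3.5969
Critical value for a two-sided test at α = 0.025: z_{α/2} = 2.241.
Power = Φ(δ − 2.241) + Φ(−δ − 2.241) = Φ(1.355) + Φ(-5.838) = 0.9124 + 0.0000 = 0.9124.

Power ≈ 0.912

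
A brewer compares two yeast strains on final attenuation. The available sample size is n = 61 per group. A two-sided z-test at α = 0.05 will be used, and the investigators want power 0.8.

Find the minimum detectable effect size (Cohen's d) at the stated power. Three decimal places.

Need Φ(δ − 1.960) = 0.8, so δ = 1.960 + 0.842 = 2.802.
(Lower-tail contribution to power is negligible for δ > 0.)
δ = d·√(n/2) ⇒ d = δ/√(n/2) = 2.802/√(61/2) = 0.5073.

d ≈ 0.507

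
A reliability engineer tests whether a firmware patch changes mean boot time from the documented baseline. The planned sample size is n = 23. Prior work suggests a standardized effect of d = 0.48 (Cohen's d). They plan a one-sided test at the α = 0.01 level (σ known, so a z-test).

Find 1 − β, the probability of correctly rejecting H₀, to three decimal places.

Power ≈ 0.490

Noncentrality parameter: δ = d·√n = 0.48 × √23 = 2.3020
Critical value for a one-sided test at α = 0.01: z_α = 2.326.
Power = P(Z > 2.326 − δ) = Φ(-0.024) = 0.4903.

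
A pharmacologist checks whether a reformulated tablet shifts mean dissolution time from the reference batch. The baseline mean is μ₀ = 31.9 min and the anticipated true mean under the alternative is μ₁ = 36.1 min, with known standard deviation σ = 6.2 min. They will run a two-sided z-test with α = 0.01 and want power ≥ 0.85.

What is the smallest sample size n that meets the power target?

n = 29

Standardized effect: d = |μ₁ − μ₀| / σ = |36.1 − 31.9| / 6.2 = 0.6774
For power 0.85 need Φ(δ − z_{0.005}) = 0.85, so δ = z_{0.005} + z_{0.15} = 2.576 + 1.036 = 3.612.
(For δ > 0 the lower-tail rejection region contributes negligibly to power, so the one-term inversion is standard.)
δ = d·√n ⇒ n = (δ/d)² = (3.612 / 0.6774)² = 28.43.
Rounding up, n = 29.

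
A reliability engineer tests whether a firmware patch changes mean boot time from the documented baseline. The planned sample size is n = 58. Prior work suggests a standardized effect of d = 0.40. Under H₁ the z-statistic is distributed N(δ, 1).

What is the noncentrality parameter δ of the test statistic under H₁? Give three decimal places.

δ = d·√n = 0.40 × √58 = 3.0463

δ ≈ 3.046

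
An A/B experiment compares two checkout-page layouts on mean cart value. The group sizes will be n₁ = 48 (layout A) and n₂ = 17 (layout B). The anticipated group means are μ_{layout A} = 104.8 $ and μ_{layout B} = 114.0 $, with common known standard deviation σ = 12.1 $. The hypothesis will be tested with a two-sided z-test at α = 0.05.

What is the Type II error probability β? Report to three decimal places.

Standardized effect: d = |μ_{layout A} − μ_{layout B}| / σ = |104.8 − 114.0| / 12.1 = 0.7603
Noncentrality parameter: δ = d / √(1/n₁ + 1/n₂) = 0.7603 / √(1/48 + 1/17) = 2.6940
Critical value for a two-sided test at α = 0.05: z_{α/2} = 1.960.
Power = Φ(δ − 1.960) + Φ(−δ − 1.960) = Φ(0.734) + Φ(-4.654) = 0.7685 + 0.0000 = 0.7685.
Type II error: β = 1 − power = 1 − 0.7685 = 0.2315.

β ≈ 0.231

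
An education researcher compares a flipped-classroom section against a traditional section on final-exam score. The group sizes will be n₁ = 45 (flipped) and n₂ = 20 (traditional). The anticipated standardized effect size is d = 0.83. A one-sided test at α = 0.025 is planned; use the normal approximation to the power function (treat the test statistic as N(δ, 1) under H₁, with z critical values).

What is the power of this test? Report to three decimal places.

Power ≈ 0.870

Noncentrality parameter: δ = d / √(1/n₁ + 1/n₂) = 0.83 / √(1/45 + 1/20) = 3.0885
Critical value for a one-sided test at α = 0.025: z_α = 1.960.
Power = Φ(δ − 1.960) = Φ(1.129) = 0.8704.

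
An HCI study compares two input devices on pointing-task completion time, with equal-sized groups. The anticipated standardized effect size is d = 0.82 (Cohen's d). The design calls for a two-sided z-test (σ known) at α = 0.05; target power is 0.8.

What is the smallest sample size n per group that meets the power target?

Set Φ(δ − 1.960) = 0.8; then δ − 1.960 = Φ⁻¹(0.8) = 0.842, giving δ = 2.802.
(The Φ(−δ − z_{α/2}) term is vanishingly small for δ > 0 and is dropped in the standard sample-size formula.)
δ = d·√(n/2) ⇒ n = 2(δ/d)² = 2 × (2.802 / 0.82)² = 23.35.
Round up to the next whole unit.

n = 24 per group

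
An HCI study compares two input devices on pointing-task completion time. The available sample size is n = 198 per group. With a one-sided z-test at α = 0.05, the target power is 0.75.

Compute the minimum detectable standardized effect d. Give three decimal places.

Required noncentrality: δ = z_{0.05} + z_{0.25} = 1.645 + 0.674 = 2.319.
δ = d·√(n/2) ⇒ d = δ/√(n/2) = 2.319/√(198/2) = 0.2331.

d ≈ 0.233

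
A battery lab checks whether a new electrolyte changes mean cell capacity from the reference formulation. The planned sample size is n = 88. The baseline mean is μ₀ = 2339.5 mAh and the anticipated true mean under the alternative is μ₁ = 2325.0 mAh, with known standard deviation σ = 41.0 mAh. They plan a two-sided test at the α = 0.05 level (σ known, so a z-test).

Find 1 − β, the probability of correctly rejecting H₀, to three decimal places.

Power ≈ 0.913

Standardized effect: d = |μ₁ − μ₀| / σ = |2325.0 − 2339.5| / 41.0 = 0.3537
Noncentrality parameter: δ = d·√n = 0.3537 × √88 = 3.3176
Two-sided α = 0.05 → critical value z_{0.025} = 1.960.
Power = Φ(δ − 1.960) + Φ(−δ − 1.960) = Φ(1.358) + Φ(-5.278) = 0.9127 + 0.0000 = 0.9127.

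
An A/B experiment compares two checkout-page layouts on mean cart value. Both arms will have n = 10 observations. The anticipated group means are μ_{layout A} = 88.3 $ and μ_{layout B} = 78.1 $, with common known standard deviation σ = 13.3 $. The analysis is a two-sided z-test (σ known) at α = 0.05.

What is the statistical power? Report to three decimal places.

Standardized effect: d = |μ_{layout A} − μ_{layout B}| / σ = |88.3 − 78.1| / 13.3 = 0.7669
Noncentrality parameter: δ = d·√(n/2) = 0.7669 × √(10/2) = 1.7149
Two-sided α = 0.05 → critical value z_{0.025} = 1.960.
Power = Φ(δ − 1.960) + Φ(−δ − 1.960) = Φ(-0.245) + Φ(-3.675) = 0.4032 + 0.0001 = 0.4033.

Power ≈ 0.403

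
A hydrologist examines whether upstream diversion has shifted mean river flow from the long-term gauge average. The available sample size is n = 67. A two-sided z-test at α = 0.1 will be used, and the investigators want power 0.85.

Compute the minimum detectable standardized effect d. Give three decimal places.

d ≈ 0.328

Required noncentrality: δ = z_{0.05} + z_{0.15} = 1.645 + 1.036 = 2.681.
(Lower-tail contribution to power is negligible for δ > 0.)
δ = d·√n ⇒ d = δ/√n = 2.681/√67 = 0.3276.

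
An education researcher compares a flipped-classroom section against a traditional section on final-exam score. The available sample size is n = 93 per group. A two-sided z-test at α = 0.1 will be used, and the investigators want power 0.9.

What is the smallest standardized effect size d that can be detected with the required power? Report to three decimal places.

d ≈ 0.429

Required noncentrality: δ = z_{0.05} + z_{0.10} = 1.645 + 1.282 = 2.926.
(The second rejection-region term Φ(−δ − z_{α/2}) is negligible and dropped.)
δ = d·√(n/2) ⇒ d = δ/√(n/2) = 2.926/√(93/2) = 0.4291.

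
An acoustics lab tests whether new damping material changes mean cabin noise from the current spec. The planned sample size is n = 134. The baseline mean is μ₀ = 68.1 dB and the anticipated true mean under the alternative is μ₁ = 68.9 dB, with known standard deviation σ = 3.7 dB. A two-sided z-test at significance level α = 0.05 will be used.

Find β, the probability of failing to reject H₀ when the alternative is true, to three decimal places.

Standardized effect: d = |μ₁ − μ₀| / σ = |68.9 − 68.1| / 3.7 = 0.2162
Noncentrality parameter: δ = d·√n = 0.2162 × √134 = 2.5029
Two-sided α = 0.05 → critical value z_{0.025} = 1.960.
Power = Φ(δ − 1.960) + Φ(−δ − 1.960) = Φ(0.543) + Φ(-4.463) = 0.7064 + 0.0000 = 0.7064.
Type II error: β = 1 − power = 1 − 0.7064 = 0.2936.

β ≈ 0.294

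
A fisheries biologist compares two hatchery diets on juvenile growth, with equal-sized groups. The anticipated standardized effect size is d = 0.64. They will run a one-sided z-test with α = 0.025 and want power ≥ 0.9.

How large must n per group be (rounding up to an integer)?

n = 52 per group

For power 0.9 need Φ(δ − z_{0.025}) = 0.9, so δ = z_{0.025} + z_{0.10} = 1.960 + 1.282 = 3.242.
δ = d·√(n/2) ⇒ n = 2(δ/d)² = 2 × (3.242 / 0.64)² = 51.31.
Round up to the next whole unit.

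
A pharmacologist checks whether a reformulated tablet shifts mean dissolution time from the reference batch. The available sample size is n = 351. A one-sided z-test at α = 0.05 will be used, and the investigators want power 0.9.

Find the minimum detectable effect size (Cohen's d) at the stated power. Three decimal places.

Need Φ(δ − 1.645) = 0.9, so δ = 1.645 + 1.282 = 2.926.
δ = d·√n ⇒ d = δ/√n = 2.926/√351 = 0.1562.

d ≈ 0.156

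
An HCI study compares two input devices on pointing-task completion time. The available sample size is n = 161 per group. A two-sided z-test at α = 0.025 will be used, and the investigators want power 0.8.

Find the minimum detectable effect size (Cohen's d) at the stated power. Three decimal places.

Need Φ(δ − 2.241) = 0.8, so δ = 2.241 + 0.842 = 3.083.
(The second rejection-region term Φ(−δ − z_{α/2}) is negligible and dropped.)
δ = d·√(n/2) ⇒ d = δ/√(n/2) = 3.083/√(161/2) = 0.3436.

d ≈ 0.344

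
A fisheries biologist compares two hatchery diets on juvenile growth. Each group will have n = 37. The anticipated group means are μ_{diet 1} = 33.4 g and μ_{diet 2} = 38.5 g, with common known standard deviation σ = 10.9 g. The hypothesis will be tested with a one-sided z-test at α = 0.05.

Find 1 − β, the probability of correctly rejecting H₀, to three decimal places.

Power ≈ 0.643

Standardized effect: d = |μ_{diet 1} − μ_{diet 2}| / σ = |33.4 − 38.5| / 10.9 = 0.4679
Noncentrality parameter: δ = d·√(n/2) = 0.4679 × √(37/2) = 2.0125
Critical value for a one-sided test at α = 0.05: z_α = 1.645.
Power = Φ(δ − 1.645) = Φ(0.368) = 0.6434.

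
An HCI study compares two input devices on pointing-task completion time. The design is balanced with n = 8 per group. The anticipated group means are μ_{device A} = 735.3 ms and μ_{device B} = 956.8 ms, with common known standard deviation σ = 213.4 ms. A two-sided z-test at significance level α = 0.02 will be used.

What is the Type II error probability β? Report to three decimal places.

Standardized effect: d = |μ_{device A} − μ_{device B}| / σ = |735.3 − 956.8| / 213.4 = 1.0380
Noncentrality parameter: δ = d·√(n/2) = 1.0380 × √(8/2) = 2.0759
Two-sided α = 0.02 → critical value z_{0.01} = 2.326.
Power = Φ(δ − 2.326) + Φ(−δ − 2.326) = Φ(-0.250) + Φ(-4.402) = 0.4011 + 0.0000 = 0.4011.
Type II error: β = 1 − power = 1 − 0.4011 = 0.5989.

β ≈ 0.599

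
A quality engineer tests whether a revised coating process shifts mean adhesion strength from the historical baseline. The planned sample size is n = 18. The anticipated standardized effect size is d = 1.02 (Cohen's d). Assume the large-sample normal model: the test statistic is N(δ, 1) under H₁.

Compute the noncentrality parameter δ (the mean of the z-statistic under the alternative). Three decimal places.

δ ≈ 4.327

The noncentrality parameter scales effect size by the design's sample-size factor: δ = d·√n = 1.02 × √18 = 4.3275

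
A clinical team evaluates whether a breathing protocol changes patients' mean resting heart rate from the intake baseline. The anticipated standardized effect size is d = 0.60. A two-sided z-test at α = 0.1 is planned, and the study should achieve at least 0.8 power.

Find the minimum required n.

n = 18

For power 0.8 need Φ(δ − z_{0.05}) = 0.8, so δ = z_{0.05} + z_{0.20} = 1.645 + 0.842 = 2.486.
(Ignoring the negligible lower-tail rejection probability gives the usual closed-form inversion.)
δ = d·√n ⇒ n = (δ/d)² = (2.486 / 0.60)² = 17.17.
Round up to the next whole unit.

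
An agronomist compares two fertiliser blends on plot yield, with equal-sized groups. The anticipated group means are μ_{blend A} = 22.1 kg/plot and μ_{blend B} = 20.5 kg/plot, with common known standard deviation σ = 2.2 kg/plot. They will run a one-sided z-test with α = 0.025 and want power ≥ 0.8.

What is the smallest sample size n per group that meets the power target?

Standardized effect: d = |μ_{blend A} − μ_{blend B}| / σ = |22.1 − 20.5| / 2.2 = 0.7273
For power 0.8 need Φ(δ − z_{0.025}) = 0.8, so δ = z_{0.025} + z_{0.20} = 1.960 + 0.842 = 2.802.
δ = d·√(n/2) ⇒ n = 2(δ/d)² = 2 × (2.802 / 0.7273)² = 29.68.
Round up to the next whole unit.

n = 30 per group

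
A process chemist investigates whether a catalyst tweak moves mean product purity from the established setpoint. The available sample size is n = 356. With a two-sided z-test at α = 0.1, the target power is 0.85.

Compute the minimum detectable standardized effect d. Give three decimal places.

d ≈ 0.142

Need Φ(δ − 1.645) = 0.85, so δ = 1.645 + 1.036 = 2.681.
(The second rejection-region term Φ(−δ − z_{α/2}) is negligible and dropped.)
δ = d·√n ⇒ d = δ/√n = 2.681/√356 = 0.1421.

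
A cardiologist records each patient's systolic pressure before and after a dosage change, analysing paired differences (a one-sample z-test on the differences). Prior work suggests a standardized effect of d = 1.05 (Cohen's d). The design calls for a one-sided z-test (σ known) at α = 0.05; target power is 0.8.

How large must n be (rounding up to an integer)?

Set Φ(δ − 1.645) = 0.8; then δ − 1.645 = Φ⁻¹(0.8) = 0.842, giving δ = 2.486.
δ = d·√n ⇒ n = (δ/d)² = (2.486 / 1.05)² = 5.61.
Rounding up, n = 6.

n = 6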